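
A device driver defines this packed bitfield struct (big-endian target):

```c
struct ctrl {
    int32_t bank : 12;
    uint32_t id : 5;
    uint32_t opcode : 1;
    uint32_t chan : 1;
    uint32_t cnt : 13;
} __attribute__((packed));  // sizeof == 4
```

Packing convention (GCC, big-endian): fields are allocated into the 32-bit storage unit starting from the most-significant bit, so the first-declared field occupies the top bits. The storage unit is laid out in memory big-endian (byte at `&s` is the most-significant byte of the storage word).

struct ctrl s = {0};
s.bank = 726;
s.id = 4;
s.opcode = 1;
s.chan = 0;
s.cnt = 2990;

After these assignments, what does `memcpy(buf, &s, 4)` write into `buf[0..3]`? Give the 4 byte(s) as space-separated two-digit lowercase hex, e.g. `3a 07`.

2d 62 4b ae

bank (12b) val=726 bits=0x2d6 at bit 20: 0x2d600000
id (5b) val=4 bits=0x4 at bit 15: 0x2d620000
opcode (1b) val=1 bits=0x1 at bit 14: 0x2d624000
chan (1b) val=0 bits=0x0 at bit 13: 0x2d624000
cnt (13b) val=2990 bits=0xbae at bit 0: 0x2d624bae
word = 0x2d624bae → big-endian bytes:
  [0]=0x2d  [1]=0x62  [2]=0x4b  [3]=0xae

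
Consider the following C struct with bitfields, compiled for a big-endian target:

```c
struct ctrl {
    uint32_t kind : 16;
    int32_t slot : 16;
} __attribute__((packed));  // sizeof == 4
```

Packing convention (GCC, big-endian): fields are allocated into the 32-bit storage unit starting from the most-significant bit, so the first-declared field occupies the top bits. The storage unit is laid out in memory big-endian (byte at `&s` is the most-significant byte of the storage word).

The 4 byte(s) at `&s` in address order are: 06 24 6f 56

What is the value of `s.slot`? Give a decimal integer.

[0]=0x06 [1]=0x24 [2]=0x6f [3]=0x56 (big-endian) → word 0x06246f56
kind [16+:16] = (word>>16) & 0xffff = 1572
slot [0+:16] = (word>>0) & 0xffff = 28502  ←
slot signed 16b, MSB=0: value = 28502

28502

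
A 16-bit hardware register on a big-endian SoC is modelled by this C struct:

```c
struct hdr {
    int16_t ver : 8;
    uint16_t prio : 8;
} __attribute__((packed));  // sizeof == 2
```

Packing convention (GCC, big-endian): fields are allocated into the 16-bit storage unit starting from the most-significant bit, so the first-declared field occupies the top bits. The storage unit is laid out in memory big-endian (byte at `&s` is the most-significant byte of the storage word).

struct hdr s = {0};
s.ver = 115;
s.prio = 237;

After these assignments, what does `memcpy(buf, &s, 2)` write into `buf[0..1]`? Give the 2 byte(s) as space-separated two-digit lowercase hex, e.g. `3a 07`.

ver:8 = 115 → 0x73 << 8 → word 0x7300
prio:8 = 237 → 0xed << 0 → word 0x73ed
word = 0x73ed → big-endian bytes:
  [0]=0x73  [1]=0xed

73 ed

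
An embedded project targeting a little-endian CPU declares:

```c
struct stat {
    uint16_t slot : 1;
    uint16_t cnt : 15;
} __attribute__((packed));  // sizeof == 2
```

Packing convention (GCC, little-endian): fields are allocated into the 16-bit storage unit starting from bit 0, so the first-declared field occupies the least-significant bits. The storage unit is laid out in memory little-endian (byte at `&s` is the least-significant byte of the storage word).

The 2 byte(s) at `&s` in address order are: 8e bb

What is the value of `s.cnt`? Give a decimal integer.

24007

[0]=0x8e [1]=0xbb (little-endian) → word 0xbb8e
slot:1 @ bit 0 → (0xbb8e>>0)&0x1 = 0x0
cnt:15 @ bit 1 → (0xbb8e>>1)&0x7fff = 0x5dc7  ←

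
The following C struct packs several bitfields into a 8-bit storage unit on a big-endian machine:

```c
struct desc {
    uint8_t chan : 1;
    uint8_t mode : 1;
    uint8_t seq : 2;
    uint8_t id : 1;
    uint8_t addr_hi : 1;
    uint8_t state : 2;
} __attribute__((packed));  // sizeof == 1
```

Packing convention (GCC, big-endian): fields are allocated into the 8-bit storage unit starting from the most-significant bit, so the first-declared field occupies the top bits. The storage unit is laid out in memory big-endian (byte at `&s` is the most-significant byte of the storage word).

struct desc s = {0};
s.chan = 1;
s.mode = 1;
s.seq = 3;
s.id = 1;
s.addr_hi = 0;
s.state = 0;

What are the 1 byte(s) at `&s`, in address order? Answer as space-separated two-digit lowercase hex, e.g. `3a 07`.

f8

chan (1b) val=1 bits=0x1 at bit 7: 0x80
mode (1b) val=1 bits=0x1 at bit 6: 0xc0
seq (2b) val=3 bits=0x3 at bit 4: 0xf0
id (1b) val=1 bits=0x1 at bit 3: 0xf8
addr_hi (1b) val=0 bits=0x0 at bit 2: 0xf8
state (2b) val=0 bits=0x0 at bit 0: 0xf8
word = 0xf8 → big-endian bytes:
  [0]=0xf8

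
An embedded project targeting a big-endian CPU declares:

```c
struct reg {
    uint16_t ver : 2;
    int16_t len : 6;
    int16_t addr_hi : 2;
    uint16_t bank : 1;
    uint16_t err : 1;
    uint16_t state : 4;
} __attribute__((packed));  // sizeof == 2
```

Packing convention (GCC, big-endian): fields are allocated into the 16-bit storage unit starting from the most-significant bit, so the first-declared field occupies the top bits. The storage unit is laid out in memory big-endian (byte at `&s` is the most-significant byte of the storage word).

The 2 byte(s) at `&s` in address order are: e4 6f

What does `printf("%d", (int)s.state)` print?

15

[0]=0xe4 [1]=0x6f (big-endian) → word 0xe46f
ver [14+:2] = (word>>14) & 0x3 = 3
len [8+:6] = (word>>8) & 0x3f = 36
addr_hi [6+:2] = (word>>6) & 0x3 = 1
bank [5+:1] = (word>>5) & 0x1 = 1
err [4+:1] = (word>>4) & 0x1 = 0
state [0+:4] = (word>>0) & 0xf = 15  ←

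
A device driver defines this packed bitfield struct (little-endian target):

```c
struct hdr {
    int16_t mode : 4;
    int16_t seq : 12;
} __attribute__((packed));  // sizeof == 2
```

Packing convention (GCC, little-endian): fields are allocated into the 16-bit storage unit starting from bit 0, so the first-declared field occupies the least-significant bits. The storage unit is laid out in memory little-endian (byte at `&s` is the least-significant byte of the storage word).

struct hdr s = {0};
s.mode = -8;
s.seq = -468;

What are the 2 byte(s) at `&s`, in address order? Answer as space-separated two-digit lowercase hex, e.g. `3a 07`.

c8 e2

mode (4b) val=-8 bits=0x8 at bit 0: 0x0008
seq (12b) val=-468 bits=0xe2c at bit 4: 0xe2c8
word = 0xe2c8 → little-endian bytes:
  [0]=0xc8  [1]=0xe2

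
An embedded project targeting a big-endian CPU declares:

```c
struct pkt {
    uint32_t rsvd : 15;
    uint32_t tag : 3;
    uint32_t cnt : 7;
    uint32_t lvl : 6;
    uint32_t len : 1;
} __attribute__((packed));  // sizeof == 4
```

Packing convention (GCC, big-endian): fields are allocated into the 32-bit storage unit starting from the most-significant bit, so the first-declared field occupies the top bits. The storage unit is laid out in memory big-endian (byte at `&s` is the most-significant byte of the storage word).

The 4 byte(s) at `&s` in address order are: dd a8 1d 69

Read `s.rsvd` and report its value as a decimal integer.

[0]=0xdd [1]=0xa8 [2]=0x1d [3]=0x69 (big-endian) → word 0xdda81d69
rsvd [17+:15] = (word>>17) & 0x7fff = 28372  ←
tag [14+:3] = (word>>14) & 0x7 = 0
cnt [7+:7] = (word>>7) & 0x7f = 58
lvl [1+:6] = (word>>1) & 0x3f = 52
len [0+:1] = (word>>0) & 0x1 = 1

28372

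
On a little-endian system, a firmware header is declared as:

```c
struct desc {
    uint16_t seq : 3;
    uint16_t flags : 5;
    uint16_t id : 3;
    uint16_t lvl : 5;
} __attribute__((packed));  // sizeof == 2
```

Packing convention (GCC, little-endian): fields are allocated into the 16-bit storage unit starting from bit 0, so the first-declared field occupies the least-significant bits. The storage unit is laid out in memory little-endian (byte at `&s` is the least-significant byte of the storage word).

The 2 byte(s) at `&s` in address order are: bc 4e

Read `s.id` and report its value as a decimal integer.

[0]=0xbc [1]=0x4e (little-endian) → word 0x4ebc
seq:3 @ bit 0 → (0x4ebc>>0)&0x7 = 0x4
flags:5 @ bit 3 → (0x4ebc>>3)&0x1f = 0x17
id:3 @ bit 8 → (0x4ebc>>8)&0x7 = 0x6  ←
lvl:5 @ bit 11 → (0x4ebc>>11)&0x1f = 0x9

6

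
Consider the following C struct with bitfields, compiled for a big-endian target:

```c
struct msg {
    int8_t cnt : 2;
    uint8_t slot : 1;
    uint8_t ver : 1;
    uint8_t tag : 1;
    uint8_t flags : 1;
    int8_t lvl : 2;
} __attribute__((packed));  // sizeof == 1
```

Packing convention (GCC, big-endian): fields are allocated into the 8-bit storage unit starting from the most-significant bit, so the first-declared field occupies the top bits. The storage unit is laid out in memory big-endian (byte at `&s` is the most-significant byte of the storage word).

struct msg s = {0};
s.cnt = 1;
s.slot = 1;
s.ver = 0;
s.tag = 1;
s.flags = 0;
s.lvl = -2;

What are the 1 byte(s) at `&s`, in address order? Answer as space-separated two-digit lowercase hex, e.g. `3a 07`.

6a

cnt (2b) val=1 bits=0x1 at bit 6: 0x40
slot (1b) val=1 bits=0x1 at bit 5: 0x60
ver (1b) val=0 bits=0x0 at bit 4: 0x60
tag (1b) val=1 bits=0x1 at bit 3: 0x68
flags (1b) val=0 bits=0x0 at bit 2: 0x68
lvl (2b) val=-2 bits=0x2 at bit 0: 0x6a
word = 0x6a → big-endian bytes:
  [0]=0x6a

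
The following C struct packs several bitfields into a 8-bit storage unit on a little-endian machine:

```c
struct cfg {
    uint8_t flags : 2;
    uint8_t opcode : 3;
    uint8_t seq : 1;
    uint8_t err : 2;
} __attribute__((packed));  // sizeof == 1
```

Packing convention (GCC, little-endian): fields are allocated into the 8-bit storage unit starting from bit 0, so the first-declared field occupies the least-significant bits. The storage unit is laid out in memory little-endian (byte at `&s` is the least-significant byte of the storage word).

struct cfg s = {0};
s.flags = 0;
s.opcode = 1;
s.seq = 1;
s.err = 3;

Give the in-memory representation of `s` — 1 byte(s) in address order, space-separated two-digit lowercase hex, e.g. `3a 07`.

[0+:2] flags=0 & 0x3 = 0x0; word=0x00
[2+:3] opcode=1 & 0x7 = 0x1; word=0x04
[5+:1] seq=1 & 0x1 = 0x1; word=0x24
[6+:2] err=3 & 0x3 = 0x3; word=0xe4
word = 0xe4 → little-endian bytes:
  [0]=0xe4

e4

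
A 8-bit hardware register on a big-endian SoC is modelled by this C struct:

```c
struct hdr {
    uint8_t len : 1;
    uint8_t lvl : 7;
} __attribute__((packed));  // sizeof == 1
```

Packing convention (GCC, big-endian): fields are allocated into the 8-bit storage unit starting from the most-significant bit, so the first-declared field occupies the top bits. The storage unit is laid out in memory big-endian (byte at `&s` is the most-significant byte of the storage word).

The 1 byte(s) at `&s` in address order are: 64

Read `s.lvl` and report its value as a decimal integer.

100

[0]=0x64 (big-endian) → word 0x64
len:1 @ bit 7 → (0x64>>7)&0x1 = 0x0
lvl:7 @ bit 0 → (0x64>>0)&0x7f = 0x64  ←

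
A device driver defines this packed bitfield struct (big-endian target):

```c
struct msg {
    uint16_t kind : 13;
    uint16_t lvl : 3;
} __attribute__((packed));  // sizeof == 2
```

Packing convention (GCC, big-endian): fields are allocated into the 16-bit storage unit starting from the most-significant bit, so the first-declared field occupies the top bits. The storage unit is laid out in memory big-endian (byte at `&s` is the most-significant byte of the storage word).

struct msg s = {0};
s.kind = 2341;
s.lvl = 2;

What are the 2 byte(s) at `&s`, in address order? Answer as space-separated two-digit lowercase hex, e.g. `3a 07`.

kind:13 = 2341 → 0x925 << 3 → word 0x4928
lvl:3 = 2 → 0x2 << 0 → word 0x492a
word = 0x492a → big-endian bytes:
  [0]=0x49  [1]=0x2a

49 2a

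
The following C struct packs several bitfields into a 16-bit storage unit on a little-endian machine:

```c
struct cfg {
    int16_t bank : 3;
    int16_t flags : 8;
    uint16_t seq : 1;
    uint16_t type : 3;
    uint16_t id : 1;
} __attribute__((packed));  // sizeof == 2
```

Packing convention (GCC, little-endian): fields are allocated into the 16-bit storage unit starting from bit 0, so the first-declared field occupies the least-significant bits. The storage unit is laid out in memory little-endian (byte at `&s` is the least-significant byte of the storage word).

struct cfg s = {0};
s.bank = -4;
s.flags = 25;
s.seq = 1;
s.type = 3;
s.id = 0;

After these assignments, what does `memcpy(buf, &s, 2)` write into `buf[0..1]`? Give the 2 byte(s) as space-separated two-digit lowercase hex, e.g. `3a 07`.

cc 38

bank (3b) val=-4 bits=0x4 at bit 0: 0x0004
flags (8b) val=25 bits=0x19 at bit 3: 0x00cc
seq (1b) val=1 bits=0x1 at bit 11: 0x08cc
type (3b) val=3 bits=0x3 at bit 12: 0x38cc
id (1b) val=0 bits=0x0 at bit 15: 0x38cc
word = 0x38cc → little-endian bytes:
  [0]=0xcc  [1]=0x38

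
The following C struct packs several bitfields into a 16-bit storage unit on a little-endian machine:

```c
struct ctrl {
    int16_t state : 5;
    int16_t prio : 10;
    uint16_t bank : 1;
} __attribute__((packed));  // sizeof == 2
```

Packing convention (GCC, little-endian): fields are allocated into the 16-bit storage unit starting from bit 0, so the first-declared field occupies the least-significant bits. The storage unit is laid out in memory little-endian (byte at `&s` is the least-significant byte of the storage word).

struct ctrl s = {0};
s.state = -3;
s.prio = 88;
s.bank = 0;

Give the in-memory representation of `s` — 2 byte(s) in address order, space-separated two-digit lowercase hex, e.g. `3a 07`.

1d 0b

state (5b) val=-3 bits=0x1d at bit 0: 0x001d
prio (10b) val=88 bits=0x58 at bit 5: 0x0b1d
bank (1b) val=0 bits=0x0 at bit 15: 0x0b1d
word = 0x0b1d → little-endian bytes:
  [0]=0x1d  [1]=0x0b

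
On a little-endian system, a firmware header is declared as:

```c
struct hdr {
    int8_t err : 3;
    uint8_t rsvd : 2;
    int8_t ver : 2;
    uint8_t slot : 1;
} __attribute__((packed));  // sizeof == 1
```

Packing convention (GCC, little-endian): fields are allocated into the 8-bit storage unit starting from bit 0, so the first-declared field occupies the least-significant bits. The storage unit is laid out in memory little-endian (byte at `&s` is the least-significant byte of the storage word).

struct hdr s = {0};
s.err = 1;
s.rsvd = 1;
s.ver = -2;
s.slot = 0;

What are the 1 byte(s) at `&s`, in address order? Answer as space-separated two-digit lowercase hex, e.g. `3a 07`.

49

err:3 = 1 → 0x1 << 0 → word 0x01
rsvd:2 = 1 → 0x1 << 3 → word 0x09
ver:2 = -2 → 0x2 << 5 → word 0x49
slot:1 = 0 → 0x0 << 7 → word 0x49
word = 0x49 → little-endian bytes:
  [0]=0x49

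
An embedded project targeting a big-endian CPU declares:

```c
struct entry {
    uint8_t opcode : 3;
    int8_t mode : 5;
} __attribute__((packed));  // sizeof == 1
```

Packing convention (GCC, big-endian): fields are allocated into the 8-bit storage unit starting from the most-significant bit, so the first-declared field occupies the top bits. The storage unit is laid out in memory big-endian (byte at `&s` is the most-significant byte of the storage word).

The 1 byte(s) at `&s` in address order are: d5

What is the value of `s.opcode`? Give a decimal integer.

6

[0]=0xd5 (big-endian) → word 0xd5
opcode:3 @ bit 5 → (0xd5>>5)&0x7 = 0x6  ←
mode:5 @ bit 0 → (0xd5>>0)&0x1f = 0x15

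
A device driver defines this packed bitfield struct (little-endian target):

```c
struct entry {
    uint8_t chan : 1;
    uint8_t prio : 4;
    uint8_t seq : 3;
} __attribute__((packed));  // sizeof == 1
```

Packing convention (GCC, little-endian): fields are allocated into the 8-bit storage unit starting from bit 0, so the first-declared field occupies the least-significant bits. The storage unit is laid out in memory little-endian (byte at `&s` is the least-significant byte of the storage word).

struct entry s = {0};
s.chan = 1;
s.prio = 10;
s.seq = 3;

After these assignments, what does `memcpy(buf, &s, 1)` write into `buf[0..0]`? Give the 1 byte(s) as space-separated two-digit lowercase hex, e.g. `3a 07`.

75

chan:1 = 1 → 0x1 << 0 → word 0x01
prio:4 = 10 → 0xa << 1 → word 0x15
seq:3 = 3 → 0x3 << 5 → word 0x75
word = 0x75 → little-endian bytes:
  [0]=0x75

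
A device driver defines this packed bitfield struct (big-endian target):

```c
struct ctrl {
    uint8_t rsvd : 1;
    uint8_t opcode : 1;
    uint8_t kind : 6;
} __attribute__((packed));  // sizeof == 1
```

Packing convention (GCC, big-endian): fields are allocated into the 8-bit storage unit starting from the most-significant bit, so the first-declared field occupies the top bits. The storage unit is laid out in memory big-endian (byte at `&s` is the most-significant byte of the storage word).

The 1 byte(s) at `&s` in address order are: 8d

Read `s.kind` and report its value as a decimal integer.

13

[0]=0x8d (big-endian) → word 0x8d
rsvd:1 @ bit 7 → (0x8d>>7)&0x1 = 0x1
opcode:1 @ bit 6 → (0x8d>>6)&0x1 = 0x0
kind:6 @ bit 0 → (0x8d>>0)&0x3f = 0xd  ←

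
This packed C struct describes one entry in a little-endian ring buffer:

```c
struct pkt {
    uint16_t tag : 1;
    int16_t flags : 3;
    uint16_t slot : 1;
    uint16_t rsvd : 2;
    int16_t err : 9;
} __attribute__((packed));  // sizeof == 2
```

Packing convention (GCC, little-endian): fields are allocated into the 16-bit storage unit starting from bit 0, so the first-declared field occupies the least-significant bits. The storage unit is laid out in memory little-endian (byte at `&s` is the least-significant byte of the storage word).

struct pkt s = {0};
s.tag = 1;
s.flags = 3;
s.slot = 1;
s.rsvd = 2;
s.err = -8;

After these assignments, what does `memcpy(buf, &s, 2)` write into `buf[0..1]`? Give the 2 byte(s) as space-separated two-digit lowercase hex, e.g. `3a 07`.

57 fc

tag:1 = 1 → 0x1 << 0 → word 0x0001
flags:3 = 3 → 0x3 << 1 → word 0x0007
slot:1 = 1 → 0x1 << 4 → word 0x0017
rsvd:2 = 2 → 0x2 << 5 → word 0x0057
err:9 = -8 → 0x1f8 << 7 → word 0xfc57
word = 0xfc57 → little-endian bytes:
  [0]=0x57  [1]=0xfc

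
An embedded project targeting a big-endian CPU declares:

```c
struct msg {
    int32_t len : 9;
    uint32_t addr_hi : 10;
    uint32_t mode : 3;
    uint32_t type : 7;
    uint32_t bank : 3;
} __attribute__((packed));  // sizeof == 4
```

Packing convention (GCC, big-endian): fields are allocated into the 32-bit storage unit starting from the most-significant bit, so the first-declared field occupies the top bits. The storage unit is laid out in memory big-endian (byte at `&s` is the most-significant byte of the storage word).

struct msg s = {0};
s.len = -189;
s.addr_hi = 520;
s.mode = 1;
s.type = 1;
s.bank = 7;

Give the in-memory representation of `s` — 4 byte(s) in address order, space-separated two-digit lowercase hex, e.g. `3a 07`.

[23+:9] len=-189 & 0x1ff = 0x143; word=0xa1800000
[13+:10] addr_hi=520 & 0x3ff = 0x208; word=0xa1c10000
[10+:3] mode=1 & 0x7 = 0x1; word=0xa1c10400
[3+:7] type=1 & 0x7f = 0x1; word=0xa1c10408
[0+:3] bank=7 & 0x7 = 0x7; word=0xa1c1040f
word = 0xa1c1040f → big-endian bytes:
  [0]=0xa1  [1]=0xc1  [2]=0x04  [3]=0x0f

a1 c1 04 0f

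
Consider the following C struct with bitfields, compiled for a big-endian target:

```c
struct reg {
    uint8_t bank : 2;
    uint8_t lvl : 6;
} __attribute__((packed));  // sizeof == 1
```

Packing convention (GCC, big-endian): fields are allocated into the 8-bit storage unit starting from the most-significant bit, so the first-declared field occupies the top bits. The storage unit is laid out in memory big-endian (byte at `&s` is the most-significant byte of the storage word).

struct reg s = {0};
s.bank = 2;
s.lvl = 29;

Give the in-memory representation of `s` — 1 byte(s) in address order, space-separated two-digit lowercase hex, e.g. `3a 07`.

bank:2 = 2 → 0x2 << 6 → word 0x80
lvl:6 = 29 → 0x1d << 0 → word 0x9d
word = 0x9d → big-endian bytes:
  [0]=0x9d

9d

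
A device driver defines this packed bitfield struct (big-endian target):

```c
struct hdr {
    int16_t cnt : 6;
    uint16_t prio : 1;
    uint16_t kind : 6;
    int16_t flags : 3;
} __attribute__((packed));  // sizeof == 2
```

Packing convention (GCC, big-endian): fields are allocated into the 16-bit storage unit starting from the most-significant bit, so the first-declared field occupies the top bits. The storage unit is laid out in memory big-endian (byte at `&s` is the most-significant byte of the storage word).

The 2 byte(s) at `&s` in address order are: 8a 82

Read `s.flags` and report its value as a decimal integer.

2

[0]=0x8a [1]=0x82 (big-endian) → word 0x8a82
cnt:6 @ bit 10 → (0x8a82>>10)&0x3f = 0x22
prio:1 @ bit 9 → (0x8a82>>9)&0x1 = 0x1
kind:6 @ bit 3 → (0x8a82>>3)&0x3f = 0x10
flags:3 @ bit 0 → (0x8a82>>0)&0x7 = 0x2  ←
flags signed 3b, MSB=0: value = 2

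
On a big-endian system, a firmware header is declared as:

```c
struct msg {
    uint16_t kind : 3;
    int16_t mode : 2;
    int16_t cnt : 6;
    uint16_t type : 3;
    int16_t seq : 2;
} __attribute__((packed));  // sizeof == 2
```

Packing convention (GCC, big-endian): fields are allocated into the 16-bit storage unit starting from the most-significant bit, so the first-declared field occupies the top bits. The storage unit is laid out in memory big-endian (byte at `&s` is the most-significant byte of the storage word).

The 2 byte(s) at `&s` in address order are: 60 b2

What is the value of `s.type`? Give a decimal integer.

4

[0]=0x60 [1]=0xb2 (big-endian) → word 0x60b2
kind [13+:3] = (word>>13) & 0x7 = 3
mode [11+:2] = (word>>11) & 0x3 = 0
cnt [5+:6] = (word>>5) & 0x3f = 5
type [2+:3] = (word>>2) & 0x7 = 4  ←
seq [0+:2] = (word>>0) & 0x3 = 2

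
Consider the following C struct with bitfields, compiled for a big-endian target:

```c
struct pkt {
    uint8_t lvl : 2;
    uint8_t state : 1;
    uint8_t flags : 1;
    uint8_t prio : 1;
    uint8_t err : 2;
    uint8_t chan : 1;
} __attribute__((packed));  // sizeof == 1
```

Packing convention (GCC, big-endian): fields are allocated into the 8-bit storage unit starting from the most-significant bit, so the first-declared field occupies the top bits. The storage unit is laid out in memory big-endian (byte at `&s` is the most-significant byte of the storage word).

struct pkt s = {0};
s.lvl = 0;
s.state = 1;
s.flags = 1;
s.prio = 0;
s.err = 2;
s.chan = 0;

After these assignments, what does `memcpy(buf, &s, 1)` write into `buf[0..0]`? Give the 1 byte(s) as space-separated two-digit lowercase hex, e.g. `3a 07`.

34

lvl (2b) val=0 bits=0x0 at bit 6: 0x00
state (1b) val=1 bits=0x1 at bit 5: 0x20
flags (1b) val=1 bits=0x1 at bit 4: 0x30
prio (1b) val=0 bits=0x0 at bit 3: 0x30
err (2b) val=2 bits=0x2 at bit 1: 0x34
chan (1b) val=0 bits=0x0 at bit 0: 0x34
word = 0x34 → big-endian bytes:
  [0]=0x34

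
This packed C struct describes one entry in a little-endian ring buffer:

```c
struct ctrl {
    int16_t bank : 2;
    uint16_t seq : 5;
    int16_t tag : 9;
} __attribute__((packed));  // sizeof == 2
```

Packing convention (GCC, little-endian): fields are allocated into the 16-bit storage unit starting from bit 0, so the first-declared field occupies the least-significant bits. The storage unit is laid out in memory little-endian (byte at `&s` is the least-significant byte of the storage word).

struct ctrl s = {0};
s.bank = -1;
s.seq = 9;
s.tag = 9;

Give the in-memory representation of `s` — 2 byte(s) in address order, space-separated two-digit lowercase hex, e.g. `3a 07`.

[0+:2] bank=-1 & 0x3 = 0x3; word=0x0003
[2+:5] seq=9 & 0x1f = 0x9; word=0x0027
[7+:9] tag=9 & 0x1ff = 0x9; word=0x04a7
word = 0x04a7 → little-endian bytes:
  [0]=0xa7  [1]=0x04

a7 04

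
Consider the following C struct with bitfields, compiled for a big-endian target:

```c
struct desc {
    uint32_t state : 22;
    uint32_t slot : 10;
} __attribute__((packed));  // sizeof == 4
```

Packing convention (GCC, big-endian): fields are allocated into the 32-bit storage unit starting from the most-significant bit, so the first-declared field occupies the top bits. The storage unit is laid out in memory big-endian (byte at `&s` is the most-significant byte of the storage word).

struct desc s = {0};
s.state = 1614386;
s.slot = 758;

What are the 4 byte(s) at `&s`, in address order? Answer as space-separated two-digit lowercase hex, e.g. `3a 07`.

[10+:22] state=1614386 & 0x3fffff = 0x18a232; word=0x6288c800
[0+:10] slot=758 & 0x3ff = 0x2f6; word=0x6288caf6
word = 0x6288caf6 → big-endian bytes:
  [0]=0x62  [1]=0x88  [2]=0xca  [3]=0xf6

62 88 ca f6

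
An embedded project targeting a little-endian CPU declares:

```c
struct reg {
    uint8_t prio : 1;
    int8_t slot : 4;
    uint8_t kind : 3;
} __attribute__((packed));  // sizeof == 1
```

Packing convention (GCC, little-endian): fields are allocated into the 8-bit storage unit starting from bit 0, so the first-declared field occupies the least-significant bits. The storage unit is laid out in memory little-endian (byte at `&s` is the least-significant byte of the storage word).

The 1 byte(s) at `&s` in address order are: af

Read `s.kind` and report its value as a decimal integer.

[0]=0xaf (little-endian) → word 0xaf
prio:1 @ bit 0 → (0xaf>>0)&0x1 = 0x1
slot:4 @ bit 1 → (0xaf>>1)&0xf = 0x7
kind:3 @ bit 5 → (0xaf>>5)&0x7 = 0x5  ←

5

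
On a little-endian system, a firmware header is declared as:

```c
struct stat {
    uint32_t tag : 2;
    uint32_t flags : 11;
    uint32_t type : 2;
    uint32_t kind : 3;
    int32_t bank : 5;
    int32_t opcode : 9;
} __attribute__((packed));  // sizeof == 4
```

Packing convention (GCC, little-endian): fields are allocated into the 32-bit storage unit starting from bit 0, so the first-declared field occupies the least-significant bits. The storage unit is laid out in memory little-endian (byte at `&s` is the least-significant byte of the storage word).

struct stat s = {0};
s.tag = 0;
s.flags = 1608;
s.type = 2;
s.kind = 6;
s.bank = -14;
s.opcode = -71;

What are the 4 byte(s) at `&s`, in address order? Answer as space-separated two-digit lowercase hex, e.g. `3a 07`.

20 59 cb dc

tag:2 = 0 → 0x0 << 0 → word 0x00000000
flags:11 = 1608 → 0x648 << 2 → word 0x00001920
type:2 = 2 → 0x2 << 13 → word 0x00005920
kind:3 = 6 → 0x6 << 15 → word 0x00035920
bank:5 = -14 → 0x12 << 18 → word 0x004b5920
opcode:9 = -71 → 0x1b9 << 23 → word 0xdccb5920
word = 0xdccb5920 → little-endian bytes:
  [0]=0x20  [1]=0x59  [2]=0xcb  [3]=0xdc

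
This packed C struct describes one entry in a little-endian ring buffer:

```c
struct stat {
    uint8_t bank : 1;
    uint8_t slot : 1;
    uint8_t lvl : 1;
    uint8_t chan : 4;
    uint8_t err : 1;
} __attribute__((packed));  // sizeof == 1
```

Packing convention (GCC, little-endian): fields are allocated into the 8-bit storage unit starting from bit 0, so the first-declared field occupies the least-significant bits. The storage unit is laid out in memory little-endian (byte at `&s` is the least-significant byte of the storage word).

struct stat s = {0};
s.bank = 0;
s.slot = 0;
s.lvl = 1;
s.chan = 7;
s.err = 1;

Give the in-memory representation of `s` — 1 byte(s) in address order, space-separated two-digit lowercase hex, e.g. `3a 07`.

bank (1b) val=0 bits=0x0 at bit 0: 0x00
slot (1b) val=0 bits=0x0 at bit 1: 0x00
lvl (1b) val=1 bits=0x1 at bit 2: 0x04
chan (4b) val=7 bits=0x7 at bit 3: 0x3c
err (1b) val=1 bits=0x1 at bit 7: 0xbc
word = 0xbc → little-endian bytes:
  [0]=0xbc

bc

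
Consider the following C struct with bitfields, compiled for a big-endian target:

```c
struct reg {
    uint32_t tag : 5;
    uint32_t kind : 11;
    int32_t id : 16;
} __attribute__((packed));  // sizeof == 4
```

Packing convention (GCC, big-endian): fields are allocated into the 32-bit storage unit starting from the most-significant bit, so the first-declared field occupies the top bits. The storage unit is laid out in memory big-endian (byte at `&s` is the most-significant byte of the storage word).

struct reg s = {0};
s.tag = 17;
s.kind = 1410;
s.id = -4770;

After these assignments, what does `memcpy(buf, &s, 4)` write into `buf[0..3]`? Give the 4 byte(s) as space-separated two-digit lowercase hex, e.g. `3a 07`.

8d 82 ed 5e

tag (5b) val=17 bits=0x11 at bit 27: 0x88000000
kind (11b) val=1410 bits=0x582 at bit 16: 0x8d820000
id (16b) val=-4770 bits=0xed5e at bit 0: 0x8d82ed5e
word = 0x8d82ed5e → big-endian bytes:
  [0]=0x8d  [1]=0x82  [2]=0xed  [3]=0x5e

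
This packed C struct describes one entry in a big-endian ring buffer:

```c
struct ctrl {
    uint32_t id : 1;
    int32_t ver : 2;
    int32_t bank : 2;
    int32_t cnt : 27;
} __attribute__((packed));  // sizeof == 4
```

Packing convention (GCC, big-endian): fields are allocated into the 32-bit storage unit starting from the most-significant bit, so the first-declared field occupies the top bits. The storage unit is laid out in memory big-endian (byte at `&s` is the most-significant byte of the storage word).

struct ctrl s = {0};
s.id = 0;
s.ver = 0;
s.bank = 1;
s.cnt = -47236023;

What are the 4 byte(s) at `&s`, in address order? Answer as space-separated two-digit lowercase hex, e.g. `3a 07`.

[31+:1] id=0 & 0x1 = 0x0; word=0x00000000
[29+:2] ver=0 & 0x3 = 0x0; word=0x00000000
[27+:2] bank=1 & 0x3 = 0x1; word=0x08000000
[0+:27] cnt=-47236023 & 0x7ffffff = 0x52f3c49; word=0x0d2f3c49
word = 0x0d2f3c49 → big-endian bytes:
  [0]=0x0d  [1]=0x2f  [2]=0x3c  [3]=0x49

0d 2f 3c 49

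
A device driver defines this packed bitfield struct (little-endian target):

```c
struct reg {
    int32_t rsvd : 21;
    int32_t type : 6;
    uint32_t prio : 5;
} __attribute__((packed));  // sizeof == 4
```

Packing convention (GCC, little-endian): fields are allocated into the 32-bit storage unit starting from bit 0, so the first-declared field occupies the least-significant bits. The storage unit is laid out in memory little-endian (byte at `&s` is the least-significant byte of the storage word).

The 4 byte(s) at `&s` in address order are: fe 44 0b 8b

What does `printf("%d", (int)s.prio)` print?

17

[0]=0xfe [1]=0x44 [2]=0x0b [3]=0x8b (little-endian) → word 0x8b0b44fe
rsvd:21 @ bit 0 → (0x8b0b44fe>>0)&0x1fffff = 0xb44fe
type:6 @ bit 21 → (0x8b0b44fe>>21)&0x3f = 0x18
prio:5 @ bit 27 → (0x8b0b44fe>>27)&0x1f = 0x11  ←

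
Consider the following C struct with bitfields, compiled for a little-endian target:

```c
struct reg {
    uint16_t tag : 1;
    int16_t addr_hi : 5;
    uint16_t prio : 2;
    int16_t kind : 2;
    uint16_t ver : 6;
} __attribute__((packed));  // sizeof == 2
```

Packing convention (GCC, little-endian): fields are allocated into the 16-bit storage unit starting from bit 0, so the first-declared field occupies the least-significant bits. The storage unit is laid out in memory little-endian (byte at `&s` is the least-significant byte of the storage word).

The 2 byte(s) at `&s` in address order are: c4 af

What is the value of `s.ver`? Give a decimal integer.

43

[0]=0xc4 [1]=0xaf (little-endian) → word 0xafc4
tag:1 @ bit 0 → (0xafc4>>0)&0x1 = 0x0
addr_hi:5 @ bit 1 → (0xafc4>>1)&0x1f = 0x2
prio:2 @ bit 6 → (0xafc4>>6)&0x3 = 0x3
kind:2 @ bit 8 → (0xafc4>>8)&0x3 = 0x3
ver:6 @ bit 10 → (0xafc4>>10)&0x3f = 0x2b  ←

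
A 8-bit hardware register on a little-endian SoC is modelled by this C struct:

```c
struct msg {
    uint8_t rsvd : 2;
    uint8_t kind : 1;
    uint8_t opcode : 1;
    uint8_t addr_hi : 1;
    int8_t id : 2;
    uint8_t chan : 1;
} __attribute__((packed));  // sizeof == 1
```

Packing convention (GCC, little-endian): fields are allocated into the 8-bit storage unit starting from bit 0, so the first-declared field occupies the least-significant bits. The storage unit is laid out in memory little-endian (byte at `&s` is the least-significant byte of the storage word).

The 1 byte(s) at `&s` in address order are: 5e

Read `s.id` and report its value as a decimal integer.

[0]=0x5e (little-endian) → word 0x5e
rsvd [0+:2] = (word>>0) & 0x3 = 2
kind [2+:1] = (word>>2) & 0x1 = 1
opcode [3+:1] = (word>>3) & 0x1 = 1
addr_hi [4+:1] = (word>>4) & 0x1 = 1
id [5+:2] = (word>>5) & 0x3 = 2  ←
chan [7+:1] = (word>>7) & 0x1 = 0
id signed 2b, MSB=1: 2 - 4 = -2

-2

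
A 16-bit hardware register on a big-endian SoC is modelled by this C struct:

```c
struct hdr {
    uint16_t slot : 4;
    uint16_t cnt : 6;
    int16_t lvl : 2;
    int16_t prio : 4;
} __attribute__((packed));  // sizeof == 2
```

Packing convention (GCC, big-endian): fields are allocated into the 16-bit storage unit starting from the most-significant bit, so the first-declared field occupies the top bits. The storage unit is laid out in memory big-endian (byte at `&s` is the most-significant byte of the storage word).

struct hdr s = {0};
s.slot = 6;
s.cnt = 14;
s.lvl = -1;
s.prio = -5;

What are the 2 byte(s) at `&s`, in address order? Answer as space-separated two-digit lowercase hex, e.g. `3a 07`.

slot (4b) val=6 bits=0x6 at bit 12: 0x6000
cnt (6b) val=14 bits=0xe at bit 6: 0x6380
lvl (2b) val=-1 bits=0x3 at bit 4: 0x63b0
prio (4b) val=-5 bits=0xb at bit 0: 0x63bb
word = 0x63bb → big-endian bytes:
  [0]=0x63  [1]=0xbb

63 bb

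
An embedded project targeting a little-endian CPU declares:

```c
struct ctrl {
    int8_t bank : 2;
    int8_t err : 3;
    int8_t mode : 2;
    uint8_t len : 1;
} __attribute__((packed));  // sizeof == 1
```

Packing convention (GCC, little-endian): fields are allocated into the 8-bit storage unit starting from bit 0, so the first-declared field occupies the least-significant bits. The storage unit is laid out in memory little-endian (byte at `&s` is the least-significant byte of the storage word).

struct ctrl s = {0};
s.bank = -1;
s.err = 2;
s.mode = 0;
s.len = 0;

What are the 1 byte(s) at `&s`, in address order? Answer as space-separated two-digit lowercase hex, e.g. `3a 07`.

[0+:2] bank=-1 & 0x3 = 0x3; word=0x03
[2+:3] err=2 & 0x7 = 0x2; word=0x0b
[5+:2] mode=0 & 0x3 = 0x0; word=0x0b
[7+:1] len=0 & 0x1 = 0x0; word=0x0b
word = 0x0b → little-endian bytes:
  [0]=0x0b

0b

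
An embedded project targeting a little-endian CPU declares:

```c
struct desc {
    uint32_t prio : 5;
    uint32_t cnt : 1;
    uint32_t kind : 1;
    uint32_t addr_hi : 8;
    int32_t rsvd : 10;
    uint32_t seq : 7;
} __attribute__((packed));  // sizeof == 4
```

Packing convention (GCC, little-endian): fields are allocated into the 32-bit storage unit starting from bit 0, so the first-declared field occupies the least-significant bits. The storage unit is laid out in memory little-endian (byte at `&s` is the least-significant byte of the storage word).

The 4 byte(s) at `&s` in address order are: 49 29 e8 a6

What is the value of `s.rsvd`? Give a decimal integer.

464

[0]=0x49 [1]=0x29 [2]=0xe8 [3]=0xa6 (little-endian) → word 0xa6e82949
prio [0+:5] = (word>>0) & 0x1f = 9
cnt [5+:1] = (word>>5) & 0x1 = 0
kind [6+:1] = (word>>6) & 0x1 = 1
addr_hi [7+:8] = (word>>7) & 0xff = 82
rsvd [15+:10] = (word>>15) & 0x3ff = 464  ←
seq [25+:7] = (word>>25) & 0x7f = 83
rsvd signed 10b, MSB=0: value = 464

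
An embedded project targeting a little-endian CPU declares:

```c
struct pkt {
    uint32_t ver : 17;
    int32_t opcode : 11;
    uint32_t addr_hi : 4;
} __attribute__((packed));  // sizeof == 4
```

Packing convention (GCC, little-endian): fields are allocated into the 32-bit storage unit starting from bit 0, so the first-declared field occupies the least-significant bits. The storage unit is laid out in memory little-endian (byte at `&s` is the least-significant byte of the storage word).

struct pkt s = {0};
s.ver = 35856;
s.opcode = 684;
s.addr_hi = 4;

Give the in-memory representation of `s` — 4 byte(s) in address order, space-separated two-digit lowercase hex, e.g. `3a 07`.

ver:17 = 35856 → 0x8c10 << 0 → word 0x00008c10
opcode:11 = 684 → 0x2ac << 17 → word 0x05588c10
addr_hi:4 = 4 → 0x4 << 28 → word 0x45588c10
word = 0x45588c10 → little-endian bytes:
  [0]=0x10  [1]=0x8c  [2]=0x58  [3]=0x45

10 8c 58 45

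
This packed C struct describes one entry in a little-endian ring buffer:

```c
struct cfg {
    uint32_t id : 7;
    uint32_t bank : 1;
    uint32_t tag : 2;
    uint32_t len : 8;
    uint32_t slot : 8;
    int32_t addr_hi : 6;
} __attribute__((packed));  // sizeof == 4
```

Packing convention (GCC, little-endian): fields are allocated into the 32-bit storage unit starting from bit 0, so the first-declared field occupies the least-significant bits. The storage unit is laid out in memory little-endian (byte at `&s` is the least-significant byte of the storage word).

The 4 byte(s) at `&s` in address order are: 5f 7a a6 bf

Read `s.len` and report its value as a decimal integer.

[0]=0x5f [1]=0x7a [2]=0xa6 [3]=0xbf (little-endian) → word 0xbfa67a5f
id:7 @ bit 0 → (0xbfa67a5f>>0)&0x7f = 0x5f
bank:1 @ bit 7 → (0xbfa67a5f>>7)&0x1 = 0x0
tag:2 @ bit 8 → (0xbfa67a5f>>8)&0x3 = 0x2
len:8 @ bit 10 → (0xbfa67a5f>>10)&0xff = 0x9e  ←
slot:8 @ bit 18 → (0xbfa67a5f>>18)&0xff = 0xe9
addr_hi:6 @ bit 26 → (0xbfa67a5f>>26)&0x3f = 0x2f

158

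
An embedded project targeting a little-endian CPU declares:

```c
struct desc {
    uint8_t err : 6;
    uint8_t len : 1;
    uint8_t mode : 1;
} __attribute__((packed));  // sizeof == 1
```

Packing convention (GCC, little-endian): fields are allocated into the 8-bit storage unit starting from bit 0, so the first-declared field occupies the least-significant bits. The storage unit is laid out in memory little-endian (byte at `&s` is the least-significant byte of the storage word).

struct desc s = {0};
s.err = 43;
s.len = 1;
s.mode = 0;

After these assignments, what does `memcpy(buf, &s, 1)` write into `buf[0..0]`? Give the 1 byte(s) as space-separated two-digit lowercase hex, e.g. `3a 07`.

6b

[0+:6] err=43 & 0x3f = 0x2b; word=0x2b
[6+:1] len=1 & 0x1 = 0x1; word=0x6b
[7+:1] mode=0 & 0x1 = 0x0; word=0x6b
word = 0x6b → little-endian bytes:
  [0]=0x6b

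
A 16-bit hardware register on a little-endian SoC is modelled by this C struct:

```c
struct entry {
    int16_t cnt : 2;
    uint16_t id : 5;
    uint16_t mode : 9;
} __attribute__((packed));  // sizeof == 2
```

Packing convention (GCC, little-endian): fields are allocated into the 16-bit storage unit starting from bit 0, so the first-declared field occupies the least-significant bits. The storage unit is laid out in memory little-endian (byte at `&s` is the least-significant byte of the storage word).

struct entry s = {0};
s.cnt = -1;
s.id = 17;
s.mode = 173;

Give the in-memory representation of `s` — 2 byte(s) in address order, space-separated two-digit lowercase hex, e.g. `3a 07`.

[0+:2] cnt=-1 & 0x3 = 0x3; word=0x0003
[2+:5] id=17 & 0x1f = 0x11; word=0x0047
[7+:9] mode=173 & 0x1ff = 0xad; word=0x56c7
word = 0x56c7 → little-endian bytes:
  [0]=0xc7  [1]=0x56

c7 56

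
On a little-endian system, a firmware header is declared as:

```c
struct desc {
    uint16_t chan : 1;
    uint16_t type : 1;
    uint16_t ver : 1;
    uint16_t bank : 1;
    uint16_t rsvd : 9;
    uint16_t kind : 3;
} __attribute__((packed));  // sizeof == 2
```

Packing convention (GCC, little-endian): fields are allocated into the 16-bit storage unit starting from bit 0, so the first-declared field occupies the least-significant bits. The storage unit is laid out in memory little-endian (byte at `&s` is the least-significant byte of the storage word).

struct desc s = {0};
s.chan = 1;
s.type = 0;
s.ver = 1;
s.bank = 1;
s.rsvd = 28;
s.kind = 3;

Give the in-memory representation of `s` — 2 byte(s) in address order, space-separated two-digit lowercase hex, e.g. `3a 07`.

cd 61

chan:1 = 1 → 0x1 << 0 → word 0x0001
type:1 = 0 → 0x0 << 1 → word 0x0001
ver:1 = 1 → 0x1 << 2 → word 0x0005
bank:1 = 1 → 0x1 << 3 → word 0x000d
rsvd:9 = 28 → 0x1c << 4 → word 0x01cd
kind:3 = 3 → 0x3 << 13 → word 0x61cd
word = 0x61cd → little-endian bytes:
  [0]=0xcd  [1]=0x61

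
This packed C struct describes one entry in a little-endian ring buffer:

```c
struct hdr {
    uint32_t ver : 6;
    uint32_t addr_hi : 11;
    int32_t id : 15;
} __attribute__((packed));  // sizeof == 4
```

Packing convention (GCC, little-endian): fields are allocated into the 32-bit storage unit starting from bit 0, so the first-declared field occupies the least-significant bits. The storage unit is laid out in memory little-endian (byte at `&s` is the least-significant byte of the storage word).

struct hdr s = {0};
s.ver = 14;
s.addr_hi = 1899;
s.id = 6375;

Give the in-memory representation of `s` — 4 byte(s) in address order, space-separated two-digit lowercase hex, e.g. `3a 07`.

[0+:6] ver=14 & 0x3f = 0xe; word=0x0000000e
[6+:11] addr_hi=1899 & 0x7ff = 0x76b; word=0x0001dace
[17+:15] id=6375 & 0x7fff = 0x18e7; word=0x31cfdace
word = 0x31cfdace → little-endian bytes:
  [0]=0xce  [1]=0xda  [2]=0xcf  [3]=0x31

ce da cf 31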